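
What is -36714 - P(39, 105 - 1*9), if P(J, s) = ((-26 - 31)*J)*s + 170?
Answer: 176524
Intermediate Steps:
P(J, s) = 170 - 57*J*s (P(J, s) = (-57*J)*s + 170 = -57*J*s + 170 = 170 - 57*J*s)
-36714 - P(39, 105 - 1*9) = -36714 - (170 - 57*39*(105 - 1*9)) = -36714 - (170 - 57*39*(105 - 9)) = -36714 - (170 - 57*39*96) = -36714 - (170 - 213408) = -36714 - 1*(-213238) = -36714 + 213238 = 176524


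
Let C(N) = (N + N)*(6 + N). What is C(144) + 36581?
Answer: 79781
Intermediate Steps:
C(N) = 2*N*(6 + N) (C(N) = (2*N)*(6 + N) = 2*N*(6 + N))
C(144) + 36581 = 2*144*(6 + 144) + 36581 = 2*144*150 + 36581 = 43200 + 36581 = 79781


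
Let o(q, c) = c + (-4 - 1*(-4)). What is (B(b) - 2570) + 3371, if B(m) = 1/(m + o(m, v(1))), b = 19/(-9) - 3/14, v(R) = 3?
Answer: 68211/85 ≈ 802.48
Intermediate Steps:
o(q, c) = c (o(q, c) = c + (-4 + 4) = c + 0 = c)
b = -293/126 (b = 19*(-⅑) - 3*1/14 = -19/9 - 3/14 = -293/126 ≈ -2.3254)
B(m) = 1/(3 + m) (B(m) = 1/(m + 3) = 1/(3 + m))
(B(b) - 2570) + 3371 = (1/(3 - 293/126) - 2570) + 3371 = (1/(85/126) - 2570) + 3371 = (126/85 - 2570) + 3371 = -218324/85 + 3371 = 68211/85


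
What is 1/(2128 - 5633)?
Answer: -1/3505 ≈ -0.00028531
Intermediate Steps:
1/(2128 - 5633) = 1/(-3505) = -1/3505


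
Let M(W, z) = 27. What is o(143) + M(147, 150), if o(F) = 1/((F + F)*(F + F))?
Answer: 2208493/81796 ≈ 27.000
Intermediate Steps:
o(F) = 1/(4*F²) (o(F) = 1/((2*F)*(2*F)) = 1/(4*F²))
o(143) + M(147, 150) = (¼)/143² + 27 = (¼)*(1/20449) + 27 = 1/81796 + 27 = 2208493/81796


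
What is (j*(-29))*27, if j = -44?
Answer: 34452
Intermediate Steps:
(j*(-29))*27 = -44*(-29)*27 = 1276*27 = 34452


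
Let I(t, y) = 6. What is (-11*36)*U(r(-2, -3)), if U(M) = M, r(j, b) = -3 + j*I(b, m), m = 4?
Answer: 5940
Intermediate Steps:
r(j, b) = -3 + 6*j (r(j, b) = -3 + j*6 = -3 + 6*j)
(-11*36)*U(r(-2, -3)) = (-11*36)*(-3 + 6*(-2)) = -396*(-3 - 12) = -396*(-15) = 5940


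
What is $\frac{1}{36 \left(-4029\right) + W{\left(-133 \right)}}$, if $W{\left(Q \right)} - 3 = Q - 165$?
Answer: $- \frac{1}{145339} \approx -6.8805 \cdot 10^{-6}$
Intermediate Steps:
$W{\left(Q \right)} = -162 + Q$ ($W{\left(Q \right)} = 3 + \left(Q - 165\right) = 3 + \left(-165 + Q\right) = -162 + Q$)
$\frac{1}{36 \left(-4029\right) + W{\left(-133 \right)}} = \frac{1}{36 \left(-4029\right) - 295} = \frac{1}{-145044 - 295} = \frac{1}{-145339} = - \frac{1}{145339}$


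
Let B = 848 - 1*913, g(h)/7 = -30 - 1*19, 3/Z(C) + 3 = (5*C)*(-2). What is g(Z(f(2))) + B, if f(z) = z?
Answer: -408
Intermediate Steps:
Z(C) = 3/(-3 - 10*C) (Z(C) = 3/(-3 + (5*C)*(-2)) = 3/(-3 - 10*C))
g(h) = -343 (g(h) = 7*(-30 - 1*19) = 7*(-30 - 19) = 7*(-49) = -343)
B = -65 (B = 848 - 913 = -65)
g(Z(f(2))) + B = -343 - 65 = -408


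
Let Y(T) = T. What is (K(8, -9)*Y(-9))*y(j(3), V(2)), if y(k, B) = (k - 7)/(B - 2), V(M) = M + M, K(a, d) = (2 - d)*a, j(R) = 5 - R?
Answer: 1980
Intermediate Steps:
K(a, d) = a*(2 - d)
V(M) = 2*M
y(k, B) = (-7 + k)/(-2 + B)
(K(8, -9)*Y(-9))*y(j(3), V(2)) = ((8*(2 - 1*(-9)))*(-9))*((-7 + (5 - 1*3))/(-2 + 2*2)) = ((8*(2 + 9))*(-9))*((-7 + (5 - 3))/(-2 + 4)) = ((8*11)*(-9))*((-7 + 2)/2) = (88*(-9))*((½)*(-5)) = -792*(-5/2) = 1980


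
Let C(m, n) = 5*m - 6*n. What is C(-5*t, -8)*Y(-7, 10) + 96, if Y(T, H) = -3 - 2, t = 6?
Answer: 606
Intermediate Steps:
Y(T, H) = -5
C(m, n) = -6*n + 5*m
C(-5*t, -8)*Y(-7, 10) + 96 = (-6*(-8) + 5*(-5*6))*(-5) + 96 = (48 + 5*(-30))*(-5) + 96 = (48 - 150)*(-5) + 96 = -102*(-5) + 96 = 510 + 96 = 606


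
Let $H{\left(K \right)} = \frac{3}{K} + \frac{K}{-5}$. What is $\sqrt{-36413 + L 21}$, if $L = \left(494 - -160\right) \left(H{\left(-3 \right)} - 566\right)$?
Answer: $\frac{i \sqrt{195383765}}{5} \approx 2795.6 i$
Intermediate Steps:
$H{\left(K \right)} = \frac{3}{K} - \frac{K}{5}$ ($H{\left(K \right)} = \frac{3}{K} + K \left(- \frac{1}{5}\right) = \frac{3}{K} - \frac{K}{5}$)
$L = - \frac{1852128}{5}$ ($L = \left(494 - -160\right) \left(\left(\frac{3}{-3} - - \frac{3}{5}\right) - 566\right) = \left(494 + \left(-275 + 435\right)\right) \left(\left(3 \left(- \frac{1}{3}\right) + \frac{3}{5}\right) - 566\right) = \left(494 + 160\right) \left(\left(-1 + \frac{3}{5}\right) - 566\right) = 654 \left(- \frac{2}{5} - 566\right) = 654 \left(- \frac{2832}{5}\right) = - \frac{1852128}{5} \approx -3.7043 \cdot 10^{5}$)
$\sqrt{-36413 + L 21} = \sqrt{-36413 - \frac{38894688}{5}} = \sqrt{- \frac{39076753}{5}} = \frac{i \sqrt{195383765}}{5}$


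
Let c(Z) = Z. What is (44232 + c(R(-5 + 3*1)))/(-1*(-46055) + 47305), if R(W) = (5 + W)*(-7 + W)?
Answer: 2947/6224 ≈ 0.47349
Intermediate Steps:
R(W) = (-7 + W)*(5 + W)
(44232 + c(R(-5 + 3*1)))/(-1*(-46055) + 47305) = (44232 + (-35 + (-5 + 3*1)² - 2*(-5 + 3*1)))/(-1*(-46055) + 47305) = (44232 + (-35 + (-5 + 3)² - 2*(-5 + 3)))/(46055 + 47305) = (44232 + (-35 + (-2)² - 2*(-2)))/93360 = (44232 + (-35 + 4 + 4))*(1/93360) = (44232 - 27)*(1/93360) = 44205*(1/93360) = 2947/6224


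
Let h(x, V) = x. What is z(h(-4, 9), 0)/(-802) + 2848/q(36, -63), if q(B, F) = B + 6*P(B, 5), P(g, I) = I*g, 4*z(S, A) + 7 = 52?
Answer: 2271541/895032 ≈ 2.5379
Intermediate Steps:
z(S, A) = 45/4 (z(S, A) = -7/4 + (1/4)*52 = -7/4 + 13 = 45/4)
q(B, F) = 31*B (q(B, F) = B + 6*(5*B) = B + 30*B = 31*B)
z(h(-4, 9), 0)/(-802) + 2848/q(36, -63) = (45/4)/(-802) + 2848/((31*36)) = (45/4)*(-1/802) + 2848/1116 = -45/3208 + 2848*(1/1116) = -45/3208 + 712/279 = 2271541/895032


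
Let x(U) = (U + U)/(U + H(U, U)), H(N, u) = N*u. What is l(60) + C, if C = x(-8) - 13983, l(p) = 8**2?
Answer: -97435/7 ≈ -13919.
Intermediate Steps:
l(p) = 64
x(U) = 2*U/(U + U**2) (x(U) = (U + U)/(U + U*U) = (2*U)/(U + U**2) = 2*U/(U + U**2))
C = -97883/7 (C = 2/(1 - 8) - 13983 = 2/(-7) - 13983 = 2*(-1/7) - 13983 = -2/7 - 13983 = -97883/7 ≈ -13983.)
l(60) + C = 64 - 97883/7 = -97435/7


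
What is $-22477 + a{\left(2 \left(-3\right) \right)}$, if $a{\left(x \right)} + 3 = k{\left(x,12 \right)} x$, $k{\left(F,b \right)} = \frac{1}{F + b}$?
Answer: $-22481$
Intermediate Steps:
$a{\left(x \right)} = -3 + \frac{x}{12 + x}$ ($a{\left(x \right)} = -3 + \frac{x}{x + 12} = -3 + \frac{x}{12 + x}$)
$-22477 + a{\left(2 \left(-3\right) \right)} = -22477 + \frac{2 \left(-18 - 2 \left(-3\right)\right)}{12 + 2 \left(-3\right)} = -22477 + \frac{2 \left(-18 - -6\right)}{12 - 6} = -22477 + \frac{2 \left(-18 + 6\right)}{6} = -22477 + 2 \cdot \frac{1}{6} \left(-12\right) = -22477 - 4 = -22481$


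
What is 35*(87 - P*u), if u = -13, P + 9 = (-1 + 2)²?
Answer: -595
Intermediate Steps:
P = -8 (P = -9 + (-1 + 2)² = -9 + 1² = -9 + 1 = -8)
35*(87 - P*u) = 35*(87 - (-8)*(-13)) = 35*(87 - 1*104) = 35*(87 - 104) = 35*(-17) = -595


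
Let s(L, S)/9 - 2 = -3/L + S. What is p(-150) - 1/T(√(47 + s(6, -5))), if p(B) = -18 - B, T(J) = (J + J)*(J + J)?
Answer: 8183/62 ≈ 131.98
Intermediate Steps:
s(L, S) = 18 - 27/L + 9*S (s(L, S) = 18 + 9*(-3/L + S) = 18 + 9*(S - 3/L) = 18 + (-27/L + 9*S) = 18 - 27/L + 9*S)
T(J) = 4*J² (T(J) = (2*J)*(2*J) = 4*J²)
p(-150) - 1/T(√(47 + s(6, -5))) = (-18 - 1*(-150)) - 1/(4*(√(47 + (18 - 27/6 + 9*(-5))))²) = (-18 + 150) - 1/(4*(√(47 + (18 - 27*⅙ - 45)))²) = 132 - 1/(4*(√(47 + (18 - 9/2 - 45)))²) = 132 - 1/(4*(√(47 - 63/2))²) = 132 - 1/(4*(√(31/2))²) = 132 - 1/(4*(√62/2)²) = 132 - 1/(4*(31/2)) = 132 - 1/62 = 8183/62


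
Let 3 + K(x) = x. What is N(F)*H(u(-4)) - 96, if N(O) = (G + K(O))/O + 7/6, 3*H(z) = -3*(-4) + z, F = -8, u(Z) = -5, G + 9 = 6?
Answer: -3211/36 ≈ -89.194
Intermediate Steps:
K(x) = -3 + x
G = -3 (G = -9 + 6 = -3)
H(z) = 4 + z/3 (H(z) = (-3*(-4) + z)/3 = (12 + z)/3 = 4 + z/3)
N(O) = 7/6 + (-6 + O)/O (N(O) = (-3 + (-3 + O))/O + 7/6 = (-6 + O)/O + 7*(⅙) = (-6 + O)/O + 7/6 = 7/6 + (-6 + O)/O)
N(F)*H(u(-4)) - 96 = (13/6 - 6/(-8))*(4 + (⅓)*(-5)) - 96 = (13/6 - 6*(-⅛))*(4 - 5/3) - 96 = (13/6 + ¾)*(7/3) - 96 = (35/12)*(7/3) - 96 = 245/36 - 96 = -3211/36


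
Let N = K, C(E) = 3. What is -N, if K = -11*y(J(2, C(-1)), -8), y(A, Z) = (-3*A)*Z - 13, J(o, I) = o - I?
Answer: -407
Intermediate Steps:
y(A, Z) = -13 - 3*A*Z (y(A, Z) = -3*A*Z - 13 = -13 - 3*A*Z)
K = 407 (K = -11*(-13 - 3*(2 - 1*3)*(-8)) = -11*(-13 - 3*(2 - 3)*(-8)) = -11*(-13 - 3*(-1)*(-8)) = -11*(-13 - 24) = -11*(-37) = 407)
N = 407
-N = -1*407 = -407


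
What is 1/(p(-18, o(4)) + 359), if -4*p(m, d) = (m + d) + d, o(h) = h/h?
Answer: 1/363 ≈ 0.0027548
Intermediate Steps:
o(h) = 1
p(m, d) = -d/2 - m/4 (p(m, d) = -((m + d) + d)/4 = -((d + m) + d)/4 = -(m + 2*d)/4 = -d/2 - m/4)
1/(p(-18, o(4)) + 359) = 1/((-½*1 - ¼*(-18)) + 359) = 1/((-½ + 9/2) + 359) = 1/(4 + 359) = 1/363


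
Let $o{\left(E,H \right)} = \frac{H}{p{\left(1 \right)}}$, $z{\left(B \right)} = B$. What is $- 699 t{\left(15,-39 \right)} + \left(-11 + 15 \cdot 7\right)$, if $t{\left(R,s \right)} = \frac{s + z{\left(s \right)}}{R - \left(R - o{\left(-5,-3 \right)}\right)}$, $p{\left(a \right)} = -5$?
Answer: $90964$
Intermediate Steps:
$o{\left(E,H \right)} = - \frac{H}{5}$ ($o{\left(E,H \right)} = \frac{H}{-5} = H \left(- \frac{1}{5}\right) = - \frac{H}{5}$)
$t{\left(R,s \right)} = \frac{10 s}{3}$ ($t{\left(R,s \right)} = \frac{s + s}{R - \left(- \frac{3}{5} + R\right)} = \frac{2 s}{R - \left(- \frac{3}{5} + R\right)} = \frac{2 s}{\frac{3}{5}} = 2 s \frac{5}{3} = \frac{10 s}{3}$)
$- 699 t{\left(15,-39 \right)} + \left(-11 + 15 \cdot 7\right) = - 699 \cdot \frac{10}{3} \left(-39\right) + \left(-11 + 15 \cdot 7\right) = \left(-699\right) \left(-130\right) + \left(-11 + 105\right) = 90870 + 94 = 90964$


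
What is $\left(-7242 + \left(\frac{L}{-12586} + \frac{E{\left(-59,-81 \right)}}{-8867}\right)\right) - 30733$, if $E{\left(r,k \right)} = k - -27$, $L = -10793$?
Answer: $- \frac{4237915973275}{111600062} \approx -37974.0$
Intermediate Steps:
$E{\left(r,k \right)} = 27 + k$ ($E{\left(r,k \right)} = k + 27 = 27 + k$)
$\left(-7242 + \left(\frac{L}{-12586} + \frac{E{\left(-59,-81 \right)}}{-8867}\right)\right) - 30733 = \left(-7242 + \left(- \frac{10793}{-12586} + \frac{27 - 81}{-8867}\right)\right) - 30733 = \left(-7242 - - \frac{96381175}{111600062}\right) - 30733 = \left(-7242 + \left(\frac{10793}{12586} + \frac{54}{8867}\right)\right) - 30733 = \left(-7242 + \frac{96381175}{111600062}\right) - 30733 = - \frac{808111267829}{111600062} - 30733 = - \frac{4237915973275}{111600062}$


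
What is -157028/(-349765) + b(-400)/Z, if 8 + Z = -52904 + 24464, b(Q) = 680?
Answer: 528661543/1243764340 ≈ 0.42505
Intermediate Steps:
Z = -28448 (Z = -8 + (-52904 + 24464) = -8 - 28440 = -28448)
-157028/(-349765) + b(-400)/Z = -157028/(-349765) + 680/(-28448) = -157028*(-1/349765) + 680*(-1/28448) = 157028/349765 - 85/3556 = 528661543/1243764340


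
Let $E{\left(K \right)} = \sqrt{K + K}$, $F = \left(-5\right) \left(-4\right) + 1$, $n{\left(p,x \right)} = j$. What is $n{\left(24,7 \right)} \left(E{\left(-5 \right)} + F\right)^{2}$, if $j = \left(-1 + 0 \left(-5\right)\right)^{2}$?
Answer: $\left(21 + i \sqrt{10}\right)^{2} \approx 431.0 + 132.82 i$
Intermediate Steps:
$j = 1$ ($j = \left(-1 + 0\right)^{2} = \left(-1\right)^{2} = 1$)
$n{\left(p,x \right)} = 1$
$F = 21$ ($F = 20 + 1 = 21$)
$E{\left(K \right)} = \sqrt{2} \sqrt{K}$ ($E{\left(K \right)} = \sqrt{2 K} = \sqrt{2} \sqrt{K}$)
$n{\left(24,7 \right)} \left(E{\left(-5 \right)} + F\right)^{2} = 1 \left(\sqrt{2} \sqrt{-5} + 21\right)^{2} = 1 \left(\sqrt{2} i \sqrt{5} + 21\right)^{2} = 1 \left(i \sqrt{10} + 21\right)^{2} = 1 \left(21 + i \sqrt{10}\right)^{2} = \left(21 + i \sqrt{10}\right)^{2}$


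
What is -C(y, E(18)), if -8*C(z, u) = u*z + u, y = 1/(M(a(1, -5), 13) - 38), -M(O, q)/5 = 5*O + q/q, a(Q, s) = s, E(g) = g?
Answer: 747/328 ≈ 2.2774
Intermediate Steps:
M(O, q) = -5 - 25*O (M(O, q) = -5*(5*O + q/q) = -5*(5*O + 1) = -5*(1 + 5*O) = -5 - 25*O)
y = 1/82 (y = 1/((-5 - 25*(-5)) - 38) = 1/((-5 + 125) - 38) = 1/(120 - 38) = 1/82 ≈ 0.012195)
C(z, u) = -u/8 - u*z/8 (C(z, u) = -(u*z + u)/8 = -(u + u*z)/8 = -u/8 - u*z/8)
-C(y, E(18)) = -(-1)*18*(1 + 1/82)/8 = -(-1)*18*83/(8*82) = -1*(-747/328) = 747/328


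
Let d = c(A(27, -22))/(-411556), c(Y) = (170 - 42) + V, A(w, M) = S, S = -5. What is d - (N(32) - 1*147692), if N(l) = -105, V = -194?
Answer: 30413371099/205778 ≈ 1.4780e+5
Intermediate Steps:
A(w, M) = -5
c(Y) = -66 (c(Y) = (170 - 42) - 194 = 128 - 194 = -66)
d = 33/205778 (d = -66/(-411556) = -66*(-1/411556) = 33/205778 ≈ 0.00016037)
d - (N(32) - 1*147692) = 33/205778 - (-105 - 1*147692) = 33/205778 - (-105 - 147692) = 33/205778 - 1*(-147797) = 33/205778 + 147797 = 30413371099/205778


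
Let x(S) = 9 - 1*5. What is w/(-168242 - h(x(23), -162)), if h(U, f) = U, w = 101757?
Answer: -33919/56082 ≈ -0.60481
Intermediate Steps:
x(S) = 4 (x(S) = 9 - 5 = 4)
w/(-168242 - h(x(23), -162)) = 101757/(-168242 - 1*4) = 101757/(-168242 - 4) = 101757/(-168246) = 101757*(-1/168246) = -33919/56082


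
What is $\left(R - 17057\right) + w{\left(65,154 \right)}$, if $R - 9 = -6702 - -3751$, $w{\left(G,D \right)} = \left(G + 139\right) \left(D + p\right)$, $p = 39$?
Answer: $19373$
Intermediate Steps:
$w{\left(G,D \right)} = \left(39 + D\right) \left(139 + G\right)$ ($w{\left(G,D \right)} = \left(G + 139\right) \left(D + 39\right) = \left(139 + G\right) \left(39 + D\right) = \left(39 + D\right) \left(139 + G\right)$)
$R = -2942$ ($R = 9 - 2951 = -2942$)
$\left(R - 17057\right) + w{\left(65,154 \right)} = \left(-2942 - 17057\right) + \left(5421 + 39 \cdot 65 + 139 \cdot 154 + 154 \cdot 65\right) = -19999 + \left(5421 + 2535 + 21406 + 10010\right) = -19999 + 39372 = 19373$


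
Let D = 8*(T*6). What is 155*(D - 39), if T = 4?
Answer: 23715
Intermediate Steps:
D = 192 (D = 8*(4*6) = 8*24 = 192)
155*(D - 39) = 155*(192 - 39) = 155*153 = 23715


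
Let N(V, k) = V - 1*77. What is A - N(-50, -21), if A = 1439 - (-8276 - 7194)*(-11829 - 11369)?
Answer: -358871494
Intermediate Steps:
N(V, k) = -77 + V (N(V, k) = V - 77 = -77 + V)
A = -358871621 (A = 1439 - (-15470)*(-23198) = 1439 - 1*358873060 = 1439 - 358873060 = -358871621)
A - N(-50, -21) = -358871621 - (-77 - 50) = -358871621 - 1*(-127) = -358871621 + 127 = -358871494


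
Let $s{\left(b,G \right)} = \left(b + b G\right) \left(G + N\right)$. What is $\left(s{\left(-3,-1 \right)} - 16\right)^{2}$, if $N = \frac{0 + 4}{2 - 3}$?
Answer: $256$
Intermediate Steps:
$N = -4$ ($N = \frac{4}{-1} = 4 \left(-1\right) = -4$)
$s{\left(b,G \right)} = \left(-4 + G\right) \left(b + G b\right)$ ($s{\left(b,G \right)} = \left(b + b G\right) \left(G - 4\right) = \left(b + G b\right) \left(-4 + G\right) = \left(-4 + G\right) \left(b + G b\right)$)
$\left(s{\left(-3,-1 \right)} - 16\right)^{2} = \left(- 3 \left(-4 + \left(-1\right)^{2} - -3\right) - 16\right)^{2} = \left(- 3 \left(-4 + 1 + 3\right) - 16\right)^{2} = \left(\left(-3\right) 0 - 16\right)^{2} = \left(0 - 16\right)^{2} = \left(-16\right)^{2} = 256$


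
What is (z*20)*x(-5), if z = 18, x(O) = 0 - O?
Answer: 1800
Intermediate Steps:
x(O) = -O
(z*20)*x(-5) = (18*20)*(-1*(-5)) = 360*5 = 1800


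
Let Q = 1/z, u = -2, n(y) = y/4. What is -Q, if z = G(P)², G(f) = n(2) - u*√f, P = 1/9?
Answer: -36/49 ≈ -0.73469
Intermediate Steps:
n(y) = y/4 (n(y) = y*(¼) = y/4)
P = ⅑ ≈ 0.11111
G(f) = ½ + 2*√f (G(f) = (¼)*2 - (-2)*√f = ½ + 2*√f)
z = 49/36 (z = (½ + 2*√(⅑))² = (½ + 2*(⅓))² = (½ + ⅔)² = (7/6)² = 49/36 ≈ 1.3611)
Q = 36/49 (Q = 1/(49/36) = 36/49 ≈ 0.73469)
-Q = -1*36/49 = -36/49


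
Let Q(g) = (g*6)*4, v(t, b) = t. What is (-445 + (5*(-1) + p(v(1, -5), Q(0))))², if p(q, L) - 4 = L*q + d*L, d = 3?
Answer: 198916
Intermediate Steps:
Q(g) = 24*g (Q(g) = (6*g)*4 = 24*g)
p(q, L) = 4 + 3*L + L*q (p(q, L) = 4 + (L*q + 3*L) = 4 + (3*L + L*q) = 4 + 3*L + L*q)
(-445 + (5*(-1) + p(v(1, -5), Q(0))))² = (-445 + (5*(-1) + (4 + 3*(24*0) + (24*0)*1)))² = (-445 + (-5 + (4 + 3*0 + 0*1)))² = (-445 + (-5 + (4 + 0 + 0)))² = (-445 + (-5 + 4))² = (-445 - 1)² = (-446)² = 198916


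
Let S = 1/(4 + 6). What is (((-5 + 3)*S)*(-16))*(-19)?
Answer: -304/5 ≈ -60.800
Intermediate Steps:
S = ⅒ (S = 1/10 = ⅒ ≈ 0.10000)
(((-5 + 3)*S)*(-16))*(-19) = (((-5 + 3)*(⅒))*(-16))*(-19) = (-2*⅒*(-16))*(-19) = -⅕*(-16)*(-19) = (16/5)*(-19) = -304/5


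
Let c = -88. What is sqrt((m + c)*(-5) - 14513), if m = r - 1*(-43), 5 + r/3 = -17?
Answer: I*sqrt(13958) ≈ 118.14*I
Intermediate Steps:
r = -66 (r = -15 + 3*(-17) = -15 - 51 = -66)
m = -23 (m = -66 - 1*(-43) = -66 + 43 = -23)
sqrt((m + c)*(-5) - 14513) = sqrt((-23 - 88)*(-5) - 14513) = sqrt(-111*(-5) - 14513) = sqrt(555 - 14513) = sqrt(-13958) = I*sqrt(13958)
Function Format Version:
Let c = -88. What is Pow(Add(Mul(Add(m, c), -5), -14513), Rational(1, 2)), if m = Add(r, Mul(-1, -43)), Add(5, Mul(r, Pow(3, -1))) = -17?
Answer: Mul(I, Pow(13958, Rational(1, 2))) ≈ Mul(118.14, I)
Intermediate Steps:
r = -66 (r = Add(-15, Mul(3, -17)) = Add(-15, -51) = -66)
m = -23 (m = Add(-66, Mul(-1, -43)) = Add(-66, 43) = -23)
Pow(Add(Mul(Add(m, c), -5), -14513), Rational(1, 2)) = Pow(Add(Mul(Add(-23, -88), -5), -14513), Rational(1, 2)) = Pow(Add(Mul(-111, -5), -14513), Rational(1, 2)) = Pow(Add(555, -14513), Rational(1, 2)) = Pow(-13958, Rational(1, 2)) = Mul(I, Pow(13958, Rational(1, 2)))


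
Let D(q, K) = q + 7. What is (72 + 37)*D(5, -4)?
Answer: 1308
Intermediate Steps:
D(q, K) = 7 + q
(72 + 37)*D(5, -4) = (72 + 37)*(7 + 5) = 109*12 = 1308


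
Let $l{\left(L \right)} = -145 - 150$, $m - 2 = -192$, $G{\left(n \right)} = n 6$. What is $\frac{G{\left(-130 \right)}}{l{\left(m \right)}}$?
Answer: $\frac{156}{59} \approx 2.6441$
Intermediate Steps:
$G{\left(n \right)} = 6 n$
$m = -190$ ($m = 2 - 192 = -190$)
$l{\left(L \right)} = -295$ ($l{\left(L \right)} = -145 - 150 = -295$)
$\frac{G{\left(-130 \right)}}{l{\left(m \right)}} = \frac{6 \left(-130\right)}{-295} = \left(-780\right) \left(- \frac{1}{295}\right) = \frac{156}{59}$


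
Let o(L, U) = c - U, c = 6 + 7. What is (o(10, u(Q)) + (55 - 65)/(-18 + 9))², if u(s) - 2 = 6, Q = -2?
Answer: 3025/81 ≈ 37.346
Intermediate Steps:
c = 13
u(s) = 8 (u(s) = 2 + 6 = 8)
o(L, U) = 13 - U
(o(10, u(Q)) + (55 - 65)/(-18 + 9))² = ((13 - 1*8) + (55 - 65)/(-18 + 9))² = ((13 - 8) - 10/(-9))² = (5 - 10*(-⅑))² = (5 + 10/9)² = (55/9)² = 3025/81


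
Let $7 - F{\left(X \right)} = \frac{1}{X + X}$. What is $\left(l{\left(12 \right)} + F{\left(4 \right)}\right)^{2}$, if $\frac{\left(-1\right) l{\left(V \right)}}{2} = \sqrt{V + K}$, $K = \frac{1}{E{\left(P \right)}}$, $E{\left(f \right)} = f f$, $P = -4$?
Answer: $\frac{6113}{64} - \frac{55 \sqrt{193}}{8} \approx 0.0050726$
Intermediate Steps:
$E{\left(f \right)} = f^{2}$
$K = \frac{1}{16}$ ($K = \frac{1}{\left(-4\right)^{2}} = \frac{1}{16} \approx 0.0625$)
$l{\left(V \right)} = - 2 \sqrt{\frac{1}{16} + V}$ ($l{\left(V \right)} = - 2 \sqrt{V + \frac{1}{16}} = - 2 \sqrt{\frac{1}{16} + V}$)
$F{\left(X \right)} = 7 - \frac{1}{2 X}$ ($F{\left(X \right)} = 7 - \frac{1}{X + X} = 7 - \frac{1}{2 X}$)
$\left(l{\left(12 \right)} + F{\left(4 \right)}\right)^{2} = \left(- \frac{\sqrt{1 + 16 \cdot 12}}{2} + \left(7 - \frac{1}{2 \cdot 4}\right)\right)^{2} = \left(- \frac{\sqrt{1 + 192}}{2} + \left(7 - \frac{1}{8}\right)\right)^{2} = \left(- \frac{\sqrt{193}}{2} + \left(7 - \frac{1}{8}\right)\right)^{2} = \left(- \frac{\sqrt{193}}{2} + \frac{55}{8}\right)^{2} = \left(\frac{55}{8} - \frac{\sqrt{193}}{2}\right)^{2}$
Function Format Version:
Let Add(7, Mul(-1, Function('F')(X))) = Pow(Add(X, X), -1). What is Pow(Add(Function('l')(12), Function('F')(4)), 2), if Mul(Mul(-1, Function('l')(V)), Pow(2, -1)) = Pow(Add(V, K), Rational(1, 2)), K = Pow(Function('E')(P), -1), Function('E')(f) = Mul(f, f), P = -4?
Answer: Add(Rational(6113, 64), Mul(Rational(-55, 8), Pow(193, Rational(1, 2)))) ≈ 0.0050726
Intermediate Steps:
Function('E')(f) = Pow(f, 2)
K = Rational(1, 16) (K = Pow(Pow(-4, 2), -1) = Pow(16, -1) = Rational(1, 16) ≈ 0.062500)
Function('l')(V) = Mul(-2, Pow(Add(Rational(1, 16), V), Rational(1, 2))) (Function('l')(V) = Mul(-2, Pow(Add(V, Rational(1, 16)), Rational(1, 2))) = Mul(-2, Pow(Add(Rational(1, 16), V), Rational(1, 2))))
Function('F')(X) = Add(7, Mul(Rational(-1, 2), Pow(X, -1))) (Function('F')(X) = Add(7, Mul(-1, Pow(Add(X, X), -1))) = Add(7, Mul(-1, Pow(Mul(2, X), -1))) = Add(7, Mul(-1, Mul(Rational(1, 2), Pow(X, -1)))) = Add(7, Mul(Rational(-1, 2), Pow(X, -1))))
Pow(Add(Function('l')(12), Function('F')(4)), 2) = Pow(Add(Mul(Rational(-1, 2), Pow(Add(1, Mul(16, 12)), Rational(1, 2))), Add(7, Mul(Rational(-1, 2), Pow(4, -1)))), 2) = Pow(Add(Mul(Rational(-1, 2), Pow(Add(1, 192), Rational(1, 2))), Add(7, Mul(Rational(-1, 2), Rational(1, 4)))), 2) = Pow(Add(Mul(Rational(-1, 2), Pow(193, Rational(1, 2))), Add(7, Rational(-1, 8))), 2) = Pow(Add(Mul(Rational(-1, 2), Pow(193, Rational(1, 2))), Rational(55, 8)), 2) = Pow(Add(Rational(55, 8), Mul(Rational(-1, 2), Pow(193, Rational(1, 2)))), 2)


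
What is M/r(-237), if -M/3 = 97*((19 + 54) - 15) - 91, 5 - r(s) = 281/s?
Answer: -3935385/1466 ≈ -2684.4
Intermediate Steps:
r(s) = 5 - 281/s
M = -16605 (M = -3*(97*((19 + 54) - 15) - 91) = -3*(97*(73 - 15) - 91) = -3*(97*58 - 91) = -3*(5626 - 91) = -3*5535 = -16605)
M/r(-237) = -16605/(5 - 281/(-237)) = -16605/(5 - 281*(-1/237)) = -16605/(5 + 281/237) = -16605/1466/237 = -16605*237/1466 = -3935385/1466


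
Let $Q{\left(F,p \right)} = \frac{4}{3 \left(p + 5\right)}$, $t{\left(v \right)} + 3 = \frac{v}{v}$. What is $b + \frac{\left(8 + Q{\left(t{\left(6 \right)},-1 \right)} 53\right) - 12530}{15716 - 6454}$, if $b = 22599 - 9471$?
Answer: $\frac{364737095}{27786} \approx 13127.0$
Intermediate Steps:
$t{\left(v \right)} = -2$ ($t{\left(v \right)} = -3 + \frac{v}{v} = -3 + 1 = -2$)
$b = 13128$ ($b = 22599 - 9471 = 13128$)
$Q{\left(F,p \right)} = \frac{4}{15 + 3 p}$ ($Q{\left(F,p \right)} = \frac{4}{3 \left(5 + p\right)} = \frac{4}{15 + 3 p}$)
$b + \frac{\left(8 + Q{\left(t{\left(6 \right)},-1 \right)} 53\right) - 12530}{15716 - 6454} = 13128 + \frac{\left(8 + \frac{4}{3 \left(5 - 1\right)} 53\right) - 12530}{15716 - 6454} = 13128 + \frac{\left(8 + \frac{4}{3 \cdot 4} \cdot 53\right) - 12530}{9262} = 13128 + \left(\left(8 + \frac{4}{3} \cdot \frac{1}{4} \cdot 53\right) - 12530\right) \frac{1}{9262} = 13128 + \left(\left(8 + \frac{1}{3} \cdot 53\right) - 12530\right) \frac{1}{9262} = 13128 + \left(\left(8 + \frac{53}{3}\right) - 12530\right) \frac{1}{9262} = 13128 + \left(\frac{77}{3} - 12530\right) \frac{1}{9262} = 13128 - \frac{37513}{27786} = \frac{364737095}{27786}$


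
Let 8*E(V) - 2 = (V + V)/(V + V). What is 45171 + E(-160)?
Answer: 361371/8 ≈ 45171.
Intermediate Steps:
E(V) = 3/8 (E(V) = ¼ + ((V + V)/(V + V))/8 = ¼ + ((2*V)/((2*V)))/8 = ¼ + ((2*V)*(1/(2*V)))/8 = ¼ + (⅛)*1 = ¼ + ⅛ = 3/8)
45171 + E(-160) = 45171 + 3/8 = 361371/8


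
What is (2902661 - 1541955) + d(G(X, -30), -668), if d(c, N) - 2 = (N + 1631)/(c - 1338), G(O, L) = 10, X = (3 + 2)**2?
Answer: 1807019261/1328 ≈ 1.3607e+6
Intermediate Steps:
X = 25 (X = 5**2 = 25)
d(c, N) = 2 + (1631 + N)/(-1338 + c) (d(c, N) = 2 + (N + 1631)/(c - 1338) = 2 + (1631 + N)/(-1338 + c))
(2902661 - 1541955) + d(G(X, -30), -668) = (2902661 - 1541955) + (-1045 - 668 + 2*10)/(-1338 + 10) = 1360706 + (-1045 - 668 + 20)/(-1328) = 1360706 - 1/1328*(-1693) = 1360706 + 1693/1328 = 1807019261/1328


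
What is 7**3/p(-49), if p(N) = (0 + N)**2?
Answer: 1/7 ≈ 0.14286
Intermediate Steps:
p(N) = N**2
7**3/p(-49) = 7**3/((-49)**2) = 343/2401 = 343*(1/2401) = 1/7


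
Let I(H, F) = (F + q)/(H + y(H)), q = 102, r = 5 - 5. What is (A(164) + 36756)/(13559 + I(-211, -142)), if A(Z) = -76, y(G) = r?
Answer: 7739480/2860989 ≈ 2.7052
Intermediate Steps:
r = 0
y(G) = 0
I(H, F) = (102 + F)/H (I(H, F) = (F + 102)/(H + 0) = (102 + F)/H)
(A(164) + 36756)/(13559 + I(-211, -142)) = (-76 + 36756)/(13559 + (102 - 142)/(-211)) = 36680/(13559 - 1/211*(-40)) = 36680/(13559 + 40/211) = 36680/(2860989/211) = 36680*(211/2860989) = 7739480/2860989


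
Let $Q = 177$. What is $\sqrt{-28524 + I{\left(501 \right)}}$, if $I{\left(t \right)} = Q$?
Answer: $i \sqrt{28347} \approx 168.37 i$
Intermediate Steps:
$I{\left(t \right)} = 177$
$\sqrt{-28524 + I{\left(501 \right)}} = \sqrt{-28524 + 177} = \sqrt{-28347} = i \sqrt{28347}$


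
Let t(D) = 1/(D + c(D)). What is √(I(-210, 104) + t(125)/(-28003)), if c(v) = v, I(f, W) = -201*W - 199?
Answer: I*√41370743735097530/1400150 ≈ 145.27*I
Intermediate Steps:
I(f, W) = -199 - 201*W
t(D) = 1/(2*D) (t(D) = 1/(D + D) = 1/(2*D))
√(I(-210, 104) + t(125)/(-28003)) = √((-199 - 201*104) + ((½)/125)/(-28003)) = √((-199 - 20904) + ((½)*(1/125))*(-1/28003)) = √(-21103 + (1/250)*(-1/28003)) = √(-21103 - 1/7000750) = √(-147736827251/7000750) = I*√41370743735097530/1400150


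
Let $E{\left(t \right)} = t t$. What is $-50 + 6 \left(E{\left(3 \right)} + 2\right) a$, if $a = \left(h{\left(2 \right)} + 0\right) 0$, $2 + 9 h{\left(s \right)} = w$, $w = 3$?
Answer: $-50$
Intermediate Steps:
$h{\left(s \right)} = \frac{1}{9}$ ($h{\left(s \right)} = - \frac{2}{9} + \frac{1}{9} \cdot 3 = - \frac{2}{9} + \frac{1}{3} = \frac{1}{9}$)
$E{\left(t \right)} = t^{2}$
$a = 0$ ($a = \left(\frac{1}{9} + 0\right) 0 = \frac{1}{9} \cdot 0 = 0$)
$-50 + 6 \left(E{\left(3 \right)} + 2\right) a = -50 + 6 \left(3^{2} + 2\right) 0 = -50 + 6 \left(9 + 2\right) 0 = -50 + 6 \cdot 11 \cdot 0 = -50 + 66 \cdot 0 = -50 + 0 = -50$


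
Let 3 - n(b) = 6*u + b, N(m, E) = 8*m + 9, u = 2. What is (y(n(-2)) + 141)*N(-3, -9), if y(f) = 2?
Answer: -2145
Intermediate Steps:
N(m, E) = 9 + 8*m
n(b) = -9 - b (n(b) = 3 - (6*2 + b) = 3 - (12 + b) = 3 + (-12 - b) = -9 - b)
(y(n(-2)) + 141)*N(-3, -9) = (2 + 141)*(9 + 8*(-3)) = 143*(9 - 24) = 143*(-15) = -2145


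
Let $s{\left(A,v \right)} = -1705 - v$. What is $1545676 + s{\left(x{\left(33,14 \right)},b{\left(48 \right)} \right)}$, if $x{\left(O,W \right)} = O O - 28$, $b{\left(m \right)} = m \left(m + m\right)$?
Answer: $1539363$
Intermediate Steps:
$b{\left(m \right)} = 2 m^{2}$ ($b{\left(m \right)} = m 2 m = 2 m^{2}$)
$x{\left(O,W \right)} = -28 + O^{2}$ ($x{\left(O,W \right)} = O^{2} - 28 = -28 + O^{2}$)
$1545676 + s{\left(x{\left(33,14 \right)},b{\left(48 \right)} \right)} = 1545676 - \left(1705 + 2 \cdot 48^{2}\right) = 1545676 - \left(1705 + 2 \cdot 2304\right) = 1545676 - 6313 = 1539363$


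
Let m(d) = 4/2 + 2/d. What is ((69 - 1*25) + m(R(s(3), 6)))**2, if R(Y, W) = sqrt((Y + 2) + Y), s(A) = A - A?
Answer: (46 + sqrt(2))**2 ≈ 2248.1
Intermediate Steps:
s(A) = 0
R(Y, W) = sqrt(2 + 2*Y) (R(Y, W) = sqrt((2 + Y) + Y) = sqrt(2 + 2*Y))
m(d) = 2 + 2/d (m(d) = 4*(1/2) + 2/d = 2 + 2/d)
((69 - 1*25) + m(R(s(3), 6)))**2 = ((69 - 1*25) + (2 + 2/(sqrt(2 + 2*0))))**2 = ((69 - 25) + (2 + 2/(sqrt(2 + 0))))**2 = (44 + (2 + 2/(sqrt(2))))**2 = (44 + (2 + 2*(sqrt(2)/2)))**2 = (44 + (2 + sqrt(2)))**2 = (46 + sqrt(2))**2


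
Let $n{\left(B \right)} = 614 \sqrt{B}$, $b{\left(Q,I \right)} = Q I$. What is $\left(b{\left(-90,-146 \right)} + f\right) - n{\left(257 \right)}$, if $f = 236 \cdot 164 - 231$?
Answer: $51613 - 614 \sqrt{257} \approx 41770.0$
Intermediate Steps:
$b{\left(Q,I \right)} = I Q$
$f = 38473$ ($f = 38704 - 231 = 38473$)
$\left(b{\left(-90,-146 \right)} + f\right) - n{\left(257 \right)} = \left(\left(-146\right) \left(-90\right) + 38473\right) - 614 \sqrt{257} = \left(13140 + 38473\right) - 614 \sqrt{257} = 51613 - 614 \sqrt{257}$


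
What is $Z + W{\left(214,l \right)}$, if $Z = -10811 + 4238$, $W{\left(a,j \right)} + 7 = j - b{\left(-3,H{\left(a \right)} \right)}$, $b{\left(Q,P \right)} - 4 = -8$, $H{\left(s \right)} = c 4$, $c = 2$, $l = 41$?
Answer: $-6535$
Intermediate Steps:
$H{\left(s \right)} = 8$ ($H{\left(s \right)} = 2 \cdot 4 = 8$)
$b{\left(Q,P \right)} = -4$ ($b{\left(Q,P \right)} = 4 - 8 = -4$)
$W{\left(a,j \right)} = -3 + j$ ($W{\left(a,j \right)} = -7 + \left(j - -4\right) = -7 + \left(j + 4\right) = -7 + \left(4 + j\right) = -3 + j$)
$Z = -6573$
$Z + W{\left(214,l \right)} = -6573 + \left(-3 + 41\right) = -6573 + 38 = -6535$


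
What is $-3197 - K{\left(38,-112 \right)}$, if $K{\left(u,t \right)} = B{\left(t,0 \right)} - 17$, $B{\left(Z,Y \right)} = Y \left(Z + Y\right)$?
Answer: $-3180$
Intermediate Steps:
$B{\left(Z,Y \right)} = Y \left(Y + Z\right)$
$K{\left(u,t \right)} = -17$ ($K{\left(u,t \right)} = 0 \left(0 + t\right) - 17 = 0 t - 17 = 0 - 17 = -17$)
$-3197 - K{\left(38,-112 \right)} = -3197 - -17 = -3197 + 17 = -3180$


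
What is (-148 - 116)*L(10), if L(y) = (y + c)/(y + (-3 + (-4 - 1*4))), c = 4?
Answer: 3696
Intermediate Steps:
L(y) = (4 + y)/(-11 + y) (L(y) = (y + 4)/(y + (-3 + (-4 - 1*4))) = (4 + y)/(y + (-3 + (-4 - 4))) = (4 + y)/(y + (-3 - 8)) = (4 + y)/(y - 11) = (4 + y)/(-11 + y))
(-148 - 116)*L(10) = (-148 - 116)*((4 + 10)/(-11 + 10)) = -264*14/(-1) = -(-264)*14 = -264*(-14) = 3696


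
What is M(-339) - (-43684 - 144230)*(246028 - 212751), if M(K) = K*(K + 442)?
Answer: 6253179261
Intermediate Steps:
M(K) = K*(442 + K)
M(-339) - (-43684 - 144230)*(246028 - 212751) = -339*(442 - 339) - (-43684 - 144230)*(246028 - 212751) = -339*103 - (-187914)*33277 = -34917 - 1*(-6253214178) = -34917 + 6253214178 = 6253179261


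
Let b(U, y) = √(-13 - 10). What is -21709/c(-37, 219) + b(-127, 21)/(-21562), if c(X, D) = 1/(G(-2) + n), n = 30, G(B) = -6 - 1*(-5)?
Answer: -629561 - I*√23/21562 ≈ -6.2956e+5 - 0.00022242*I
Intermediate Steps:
b(U, y) = I*√23 (b(U, y) = √(-23) = I*√23)
G(B) = -1 (G(B) = -6 + 5 = -1)
c(X, D) = 1/29 (c(X, D) = 1/(-1 + 30) = 1/29)
-21709/c(-37, 219) + b(-127, 21)/(-21562) = -21709/1/29 + (I*√23)/(-21562) = -21709*29 + (I*√23)*(-1/21562) = -629561 - I*√23/21562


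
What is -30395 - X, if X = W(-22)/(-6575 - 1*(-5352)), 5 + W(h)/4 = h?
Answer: -37173193/1223 ≈ -30395.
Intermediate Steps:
W(h) = -20 + 4*h
X = 108/1223 (X = (-20 + 4*(-22))/(-6575 - 1*(-5352)) = (-20 - 88)/(-6575 + 5352) = -108/(-1223) = -108*(-1/1223) = 108/1223 ≈ 0.088307)
-30395 - X = -30395 - 1*108/1223 = -30395 - 108/1223 = -37173193/1223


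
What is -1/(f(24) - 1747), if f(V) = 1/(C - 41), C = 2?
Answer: 39/68134 ≈ 0.00057240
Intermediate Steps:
f(V) = -1/39 (f(V) = 1/(2 - 41) = 1/(-39) = -1/39)
-1/(f(24) - 1747) = -1/(-1/39 - 1747) = -1/(-68134/39) = -39/68134*(-1) = 39/68134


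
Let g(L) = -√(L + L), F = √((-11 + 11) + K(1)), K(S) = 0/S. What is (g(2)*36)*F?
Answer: 0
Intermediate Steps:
K(S) = 0
F = 0 (F = √((-11 + 11) + 0) = √(0 + 0) = √0 = 0)
g(L) = -√2*√L (g(L) = -√(2*L) = -√2*√L)
(g(2)*36)*F = (-√2*√2*36)*0 = -2*36*0 = -72*0 = 0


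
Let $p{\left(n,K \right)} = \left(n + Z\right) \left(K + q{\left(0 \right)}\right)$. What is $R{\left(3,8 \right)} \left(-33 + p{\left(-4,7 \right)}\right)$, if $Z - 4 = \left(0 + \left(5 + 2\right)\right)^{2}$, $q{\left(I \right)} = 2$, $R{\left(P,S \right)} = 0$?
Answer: $0$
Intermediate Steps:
$Z = 53$ ($Z = 4 + \left(0 + \left(5 + 2\right)\right)^{2} = 4 + \left(0 + 7\right)^{2} = 4 + 7^{2} = 4 + 49 = 53$)
$p{\left(n,K \right)} = \left(2 + K\right) \left(53 + n\right)$ ($p{\left(n,K \right)} = \left(n + 53\right) \left(K + 2\right) = \left(53 + n\right) \left(2 + K\right) = \left(2 + K\right) \left(53 + n\right)$)
$R{\left(3,8 \right)} \left(-33 + p{\left(-4,7 \right)}\right) = 0 \left(-33 + \left(106 + 2 \left(-4\right) + 53 \cdot 7 + 7 \left(-4\right)\right)\right) = 0 \left(-33 + \left(106 - 8 + 371 - 28\right)\right) = 0 \left(-33 + 441\right) = 0 \cdot 408 = 0$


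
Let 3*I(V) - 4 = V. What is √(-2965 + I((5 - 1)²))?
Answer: 5*I*√1065/3 ≈ 54.391*I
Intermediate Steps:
I(V) = 4/3 + V/3
√(-2965 + I((5 - 1)²)) = √(-2965 + (4/3 + (5 - 1)²/3)) = √(-2965 + (4/3 + (⅓)*4²)) = √(-2965 + (4/3 + (⅓)*16)) = √(-2965 + (4/3 + 16/3)) = √(-2965 + 20/3) = √(-8875/3) = 5*I*√1065/3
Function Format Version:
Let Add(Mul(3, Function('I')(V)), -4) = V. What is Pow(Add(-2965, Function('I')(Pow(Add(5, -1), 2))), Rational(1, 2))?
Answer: Mul(Rational(5, 3), I, Pow(1065, Rational(1, 2))) ≈ Mul(54.391, I)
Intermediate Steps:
Function('I')(V) = Add(Rational(4, 3), Mul(Rational(1, 3), V))
Pow(Add(-2965, Function('I')(Pow(Add(5, -1), 2))), Rational(1, 2)) = Pow(Add(-2965, Add(Rational(4, 3), Mul(Rational(1, 3), Pow(Add(5, -1), 2)))), Rational(1, 2)) = Pow(Add(-2965, Add(Rational(4, 3), Mul(Rational(1, 3), Pow(4, 2)))), Rational(1, 2)) = Pow(Add(-2965, Add(Rational(4, 3), Mul(Rational(1, 3), 16))), Rational(1, 2)) = Pow(Add(-2965, Add(Rational(4, 3), Rational(16, 3))), Rational(1, 2)) = Pow(Add(-2965, Rational(20, 3)), Rational(1, 2)) = Pow(Rational(-8875, 3), Rational(1, 2)) = Mul(Rational(5, 3), I, Pow(1065, Rational(1, 2)))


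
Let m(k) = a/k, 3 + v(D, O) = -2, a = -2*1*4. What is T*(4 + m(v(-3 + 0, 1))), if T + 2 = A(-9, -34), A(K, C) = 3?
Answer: 28/5 ≈ 5.6000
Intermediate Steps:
a = -8 (a = -2*4 = -8)
v(D, O) = -5 (v(D, O) = -3 - 2 = -5)
m(k) = -8/k
T = 1 (T = -2 + 3 = 1)
T*(4 + m(v(-3 + 0, 1))) = 1*(4 - 8/(-5)) = 1*(4 - 8*(-⅕)) = 1*(4 + 8/5) = 1*(28/5) = 28/5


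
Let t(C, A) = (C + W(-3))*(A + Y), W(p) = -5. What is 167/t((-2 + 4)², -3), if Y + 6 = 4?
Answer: 167/5 ≈ 33.400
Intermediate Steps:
Y = -2 (Y = -6 + 4 = -2)
t(C, A) = (-5 + C)*(-2 + A) (t(C, A) = (C - 5)*(A - 2) = (-5 + C)*(-2 + A))
167/t((-2 + 4)², -3) = 167/(10 - 5*(-3) - 2*(-2 + 4)² - 3*(-2 + 4)²) = 167/(10 + 15 - 2*2² - 3*2²) = 167/(10 + 15 - 2*4 - 3*4) = 167/(10 + 15 - 8 - 12) = 167/5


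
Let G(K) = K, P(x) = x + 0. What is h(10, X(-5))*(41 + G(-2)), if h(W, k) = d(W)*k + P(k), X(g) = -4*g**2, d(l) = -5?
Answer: 15600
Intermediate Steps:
P(x) = x
h(W, k) = -4*k (h(W, k) = -5*k + k = -4*k)
h(10, X(-5))*(41 + G(-2)) = (-(-16)*(-5)**2)*(41 - 2) = -(-16)*25*39 = -4*(-100)*39 = 400*39 = 15600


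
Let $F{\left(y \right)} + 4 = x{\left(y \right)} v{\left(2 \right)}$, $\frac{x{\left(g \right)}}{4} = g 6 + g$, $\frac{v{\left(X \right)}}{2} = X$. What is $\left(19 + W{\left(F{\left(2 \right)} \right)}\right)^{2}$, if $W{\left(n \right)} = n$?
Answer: $57121$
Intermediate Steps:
$v{\left(X \right)} = 2 X$
$x{\left(g \right)} = 28 g$ ($x{\left(g \right)} = 4 \left(g 6 + g\right) = 4 \left(6 g + g\right) = 4 \cdot 7 g = 28 g$)
$F{\left(y \right)} = -4 + 112 y$ ($F{\left(y \right)} = -4 + 28 y 2 \cdot 2 = -4 + 28 y 4 = -4 + 112 y$)
$\left(19 + W{\left(F{\left(2 \right)} \right)}\right)^{2} = \left(19 + \left(-4 + 112 \cdot 2\right)\right)^{2} = \left(19 + \left(-4 + 224\right)\right)^{2} = \left(19 + 220\right)^{2} = 239^{2} = 57121$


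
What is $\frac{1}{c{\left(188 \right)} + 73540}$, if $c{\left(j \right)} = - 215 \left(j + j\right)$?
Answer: $- \frac{1}{7300} \approx -0.00013699$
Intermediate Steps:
$c{\left(j \right)} = - 430 j$ ($c{\left(j \right)} = - 215 \cdot 2 j = - 430 j$)
$\frac{1}{c{\left(188 \right)} + 73540} = \frac{1}{\left(-430\right) 188 + 73540} = \frac{1}{-80840 + 73540} = \frac{1}{-7300} = - \frac{1}{7300}$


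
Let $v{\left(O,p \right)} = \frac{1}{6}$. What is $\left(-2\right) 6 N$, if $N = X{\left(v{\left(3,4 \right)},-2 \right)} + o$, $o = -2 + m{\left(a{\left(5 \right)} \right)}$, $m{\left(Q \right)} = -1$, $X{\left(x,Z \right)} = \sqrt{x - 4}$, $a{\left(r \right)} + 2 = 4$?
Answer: $36 - 2 i \sqrt{138} \approx 36.0 - 23.495 i$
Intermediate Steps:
$v{\left(O,p \right)} = \frac{1}{6}$
$a{\left(r \right)} = 2$ ($a{\left(r \right)} = -2 + 4 = 2$)
$X{\left(x,Z \right)} = \sqrt{-4 + x}$
$o = -3$ ($o = -2 - 1 = -3$)
$N = -3 + \frac{i \sqrt{138}}{6}$ ($N = \sqrt{-4 + \frac{1}{6}} - 3 = \sqrt{- \frac{23}{6}} - 3 = \frac{i \sqrt{138}}{6} - 3 = -3 + \frac{i \sqrt{138}}{6} \approx -3.0 + 1.9579 i$)
$\left(-2\right) 6 N = \left(-2\right) 6 \left(-3 + \frac{i \sqrt{138}}{6}\right) = - 12 \left(-3 + \frac{i \sqrt{138}}{6}\right) = 36 - 2 i \sqrt{138}$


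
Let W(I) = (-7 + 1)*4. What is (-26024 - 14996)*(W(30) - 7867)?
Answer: 323688820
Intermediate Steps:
W(I) = -24 (W(I) = -6*4 = -24)
(-26024 - 14996)*(W(30) - 7867) = (-26024 - 14996)*(-24 - 7867) = -41020*(-7891) = 323688820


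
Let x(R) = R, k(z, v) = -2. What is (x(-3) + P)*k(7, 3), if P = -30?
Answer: 66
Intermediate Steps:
(x(-3) + P)*k(7, 3) = (-3 - 30)*(-2) = -33*(-2) = 66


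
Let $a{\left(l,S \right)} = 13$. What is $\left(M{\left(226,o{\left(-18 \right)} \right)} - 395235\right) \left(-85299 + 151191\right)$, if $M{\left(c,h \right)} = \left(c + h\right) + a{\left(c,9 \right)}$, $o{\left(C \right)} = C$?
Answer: $-26028262488$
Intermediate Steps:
$M{\left(c,h \right)} = 13 + c + h$ ($M{\left(c,h \right)} = \left(c + h\right) + 13 = 13 + c + h$)
$\left(M{\left(226,o{\left(-18 \right)} \right)} - 395235\right) \left(-85299 + 151191\right) = \left(\left(13 + 226 - 18\right) - 395235\right) \left(-85299 + 151191\right) = \left(221 - 395235\right) 65892 = \left(-395014\right) 65892 = -26028262488$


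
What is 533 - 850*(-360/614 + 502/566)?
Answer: 24108123/86881 ≈ 277.48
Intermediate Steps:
533 - 850*(-360/614 + 502/566) = 533 - 850*(-360*1/614 + 502*(1/566)) = 533 - 850*(-180/307 + 251/283) = 533 - 850*26117/86881 = 533 - 22199450/86881 = 24108123/86881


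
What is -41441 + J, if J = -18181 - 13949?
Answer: -73571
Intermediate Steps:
J = -32130
-41441 + J = -41441 - 32130 = -73571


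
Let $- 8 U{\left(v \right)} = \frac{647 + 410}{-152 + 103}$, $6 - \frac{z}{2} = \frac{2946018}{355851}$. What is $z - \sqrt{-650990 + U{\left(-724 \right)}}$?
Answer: $- \frac{540608}{118617} - \frac{i \sqrt{510374046}}{28} \approx -4.5576 - 806.84 i$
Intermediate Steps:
$z = - \frac{540608}{118617}$ ($z = 12 - 2 \cdot \frac{2946018}{355851} = 12 - 2 \cdot 2946018 \cdot \frac{1}{355851} = 12 - \frac{1964012}{118617} = - \frac{540608}{118617} \approx -4.5576$)
$U{\left(v \right)} = \frac{151}{56}$ ($U{\left(v \right)} = - \frac{\left(647 + 410\right) \frac{1}{-152 + 103}}{8} = - \frac{1057 \frac{1}{-49}}{8} = - \frac{1057 \left(- \frac{1}{49}\right)}{8} = \left(- \frac{1}{8}\right) \left(- \frac{151}{7}\right) = \frac{151}{56}$)
$z - \sqrt{-650990 + U{\left(-724 \right)}} = - \frac{540608}{118617} - \sqrt{-650990 + \frac{151}{56}} = - \frac{540608}{118617} - \sqrt{- \frac{36455289}{56}} = - \frac{540608}{118617} - \frac{i \sqrt{510374046}}{28}$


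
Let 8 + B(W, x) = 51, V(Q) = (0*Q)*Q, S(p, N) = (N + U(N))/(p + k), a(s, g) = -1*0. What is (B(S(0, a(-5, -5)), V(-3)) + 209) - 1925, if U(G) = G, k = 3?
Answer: -1673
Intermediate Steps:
a(s, g) = 0
S(p, N) = 2*N/(3 + p) (S(p, N) = (N + N)/(p + 3) = (2*N)/(3 + p) = 2*N/(3 + p))
V(Q) = 0 (V(Q) = 0*Q = 0)
B(W, x) = 43 (B(W, x) = -8 + 51 = 43)
(B(S(0, a(-5, -5)), V(-3)) + 209) - 1925 = (43 + 209) - 1925 = 252 - 1925 = -1673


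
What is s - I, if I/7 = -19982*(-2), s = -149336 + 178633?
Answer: -250451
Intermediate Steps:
s = 29297
I = 279748 (I = 7*(-19982*(-2)) = 7*39964 = 279748)
s - I = 29297 - 1*279748 = 29297 - 279748 = -250451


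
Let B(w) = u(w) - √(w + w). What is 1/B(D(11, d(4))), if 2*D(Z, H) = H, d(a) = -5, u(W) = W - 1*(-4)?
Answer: 6/29 + 4*I*√5/29 ≈ 0.2069 + 0.30842*I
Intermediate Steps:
u(W) = 4 + W (u(W) = W + 4 = 4 + W)
D(Z, H) = H/2
B(w) = 4 + w - √2*√w (B(w) = (4 + w) - √(w + w) = (4 + w) - √(2*w) = (4 + w) - √2*√w = 4 + w - √2*√w)
1/B(D(11, d(4))) = 1/(4 + (½)*(-5) - √2*√((½)*(-5))) = 1/(4 - 5/2 - √2*√(-5/2)) = 1/(4 - 5/2 - √2*I*√10/2) = 1/(4 - 5/2 - I*√5) = 1/(3/2 - I*√5)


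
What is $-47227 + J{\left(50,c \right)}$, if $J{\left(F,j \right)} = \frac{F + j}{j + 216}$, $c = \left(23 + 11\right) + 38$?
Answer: $- \frac{6800627}{144} \approx -47227.0$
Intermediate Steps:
$c = 72$ ($c = 34 + 38 = 72$)
$J{\left(F,j \right)} = \frac{F + j}{216 + j}$
$-47227 + J{\left(50,c \right)} = -47227 + \frac{50 + 72}{216 + 72} = -47227 + \frac{1}{288} \cdot 122 = -47227 + \frac{61}{144} = - \frac{6800627}{144}$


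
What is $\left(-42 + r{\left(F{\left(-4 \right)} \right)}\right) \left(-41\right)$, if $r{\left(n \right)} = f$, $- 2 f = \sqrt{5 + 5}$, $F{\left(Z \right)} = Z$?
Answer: $1722 + \frac{41 \sqrt{10}}{2} \approx 1786.8$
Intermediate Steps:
$f = - \frac{\sqrt{10}}{2}$ ($f = - \frac{\sqrt{5 + 5}}{2} = - \frac{\sqrt{10}}{2} \approx -1.5811$)
$r{\left(n \right)} = - \frac{\sqrt{10}}{2}$
$\left(-42 + r{\left(F{\left(-4 \right)} \right)}\right) \left(-41\right) = \left(-42 - \frac{\sqrt{10}}{2}\right) \left(-41\right) = 1722 + \frac{41 \sqrt{10}}{2}$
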